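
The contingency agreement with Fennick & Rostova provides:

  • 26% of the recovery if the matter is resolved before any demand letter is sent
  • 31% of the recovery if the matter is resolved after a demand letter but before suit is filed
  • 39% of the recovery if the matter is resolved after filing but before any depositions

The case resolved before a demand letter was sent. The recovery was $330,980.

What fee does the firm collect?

$86,054.80

The matter resolved before a demand letter was sent, so the 26% rate applies.
$330,980 × 26% = $86,054.80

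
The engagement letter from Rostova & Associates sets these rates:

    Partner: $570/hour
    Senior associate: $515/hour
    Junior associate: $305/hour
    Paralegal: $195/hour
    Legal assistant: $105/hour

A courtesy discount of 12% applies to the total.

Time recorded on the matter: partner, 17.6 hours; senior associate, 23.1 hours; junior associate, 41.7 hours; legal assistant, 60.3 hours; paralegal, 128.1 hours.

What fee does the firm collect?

Partner: 17.6 × $570 = $10,032.00
Senior associate: 23.1 × $515 = $11,896.50
Junior associate: 41.7 × $305 = $12,718.50
Paralegal: 128.1 × $195 = $24,979.50
Legal assistant: 60.3 × $105 = $6,331.50
Subtotal: $65,958.00
Less 12% discount: −$7,914.96
Total: $65,958.00 − $7,914.96 = $58,043.04

$58,043.04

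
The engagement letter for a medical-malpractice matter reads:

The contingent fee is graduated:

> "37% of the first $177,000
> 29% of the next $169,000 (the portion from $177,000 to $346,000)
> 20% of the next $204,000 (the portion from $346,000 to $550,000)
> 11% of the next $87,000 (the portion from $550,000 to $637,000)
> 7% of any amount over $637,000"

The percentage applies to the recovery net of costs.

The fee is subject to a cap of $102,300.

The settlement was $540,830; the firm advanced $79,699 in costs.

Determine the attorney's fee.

$102,300.00

Fee base (net of costs): $540,830 − $79,699 = $461,131
First $177,000 at 37% = $65,490.00
Next $169,000 at 29% = $49,010.00
Remaining $115,131 at 20% = $23,026.20
Fee: $65,490.00 + $49,010.00 + $23,026.20 = $137,526.20
$137,526.20 exceeds the $102,300 cap, so the fee is capped at $102,300.00.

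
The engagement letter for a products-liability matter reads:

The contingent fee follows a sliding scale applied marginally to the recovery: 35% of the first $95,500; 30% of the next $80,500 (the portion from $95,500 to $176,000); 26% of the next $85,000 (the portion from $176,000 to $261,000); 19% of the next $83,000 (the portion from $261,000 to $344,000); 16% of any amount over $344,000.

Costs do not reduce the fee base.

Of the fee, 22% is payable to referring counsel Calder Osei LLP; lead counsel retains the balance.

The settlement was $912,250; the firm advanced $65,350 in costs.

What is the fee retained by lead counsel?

$145,364.70

Fee base is the gross recovery, $912,250; costs are reimbursed separately.
First $95,500 at 35% = $33,425.00
Next $80,500 at 30% = $24,150.00
Next $85,000 at 26% = $22,100.00
Next $83,000 at 19% = $15,770.00
Remaining $568,250 at 16% = $90,920.00
Fee: $33,425.00 + $24,150.00 + $22,100.00 + $15,770.00 + $90,920.00 = $186,365.00
Referral share: 22% of $186,365.00 = $41,000.30; lead counsel retains $186,365.00 − $41,000.30 = $145,364.70.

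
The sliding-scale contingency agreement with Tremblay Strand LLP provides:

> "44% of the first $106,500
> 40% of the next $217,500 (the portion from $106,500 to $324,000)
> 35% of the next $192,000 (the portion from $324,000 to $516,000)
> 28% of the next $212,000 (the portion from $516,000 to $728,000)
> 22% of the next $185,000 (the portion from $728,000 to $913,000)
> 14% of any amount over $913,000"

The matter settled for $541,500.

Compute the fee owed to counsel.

$208,200.00

First $106,500 at 44% = $46,860.00
Next $217,500 at 40% = $87,000.00
Next $192,000 at 35% = $67,200.00
Remaining $25,500 at 28% = $7,140.00
Fee: $46,860.00 + $87,000.00 + $67,200.00 + $7,140.00 = $208,200.00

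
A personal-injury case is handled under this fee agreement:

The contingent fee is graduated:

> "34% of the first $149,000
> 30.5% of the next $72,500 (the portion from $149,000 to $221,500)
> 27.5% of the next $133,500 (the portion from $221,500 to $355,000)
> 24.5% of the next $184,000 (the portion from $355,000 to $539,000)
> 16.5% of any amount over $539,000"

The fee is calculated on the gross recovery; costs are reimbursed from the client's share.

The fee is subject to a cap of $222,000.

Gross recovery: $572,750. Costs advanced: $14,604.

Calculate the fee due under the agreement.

$160,133.75

Fee base is the gross recovery, $572,750; costs are reimbursed separately.
First $149,000 at 34% = $50,660.00
Next $72,500 at 30.5% = $22,112.50
Next $133,500 at 27.5% = $36,712.50
Next $184,000 at 24.5% = $45,080.00
Remaining $33,750 at 16.5% = $5,568.75
Fee: $50,660.00 + $22,112.50 + $36,712.50 + $45,080.00 + $5,568.75 = $160,133.75
$160,133.75 is under the $222,000 cap.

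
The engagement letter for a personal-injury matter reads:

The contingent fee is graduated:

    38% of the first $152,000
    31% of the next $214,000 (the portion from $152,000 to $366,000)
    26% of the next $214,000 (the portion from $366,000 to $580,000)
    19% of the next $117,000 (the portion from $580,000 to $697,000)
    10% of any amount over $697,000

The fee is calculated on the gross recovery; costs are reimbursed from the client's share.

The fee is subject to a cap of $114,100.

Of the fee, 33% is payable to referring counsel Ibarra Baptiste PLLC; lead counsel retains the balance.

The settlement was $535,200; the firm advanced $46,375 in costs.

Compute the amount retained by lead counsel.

$76,447.00

Fee base is the gross recovery, $535,200; costs are reimbursed separately.
First $152,000 at 38% = $57,760.00
Next $214,000 at 31% = $66,340.00
Remaining $169,200 at 26% = $43,992.00
Fee: $57,760.00 + $66,340.00 + $43,992.00 = $168,092.00
$168,092.00 exceeds the $114,100 cap, so the fee is capped at $114,100.00.
Referral share: 33% of $114,100.00 = $37,653.00; lead counsel retains $114,100.00 − $37,653.00 = $76,447.00.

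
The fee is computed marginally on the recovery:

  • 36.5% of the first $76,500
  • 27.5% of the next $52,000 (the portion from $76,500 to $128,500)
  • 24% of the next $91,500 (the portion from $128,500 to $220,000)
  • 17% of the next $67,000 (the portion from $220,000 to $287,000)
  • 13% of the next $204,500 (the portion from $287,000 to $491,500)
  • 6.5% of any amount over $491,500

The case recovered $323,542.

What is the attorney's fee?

First $76,500 at 36.5% = $27,922.50
Next $52,000 at 27.5% = $14,300.00
Next $91,500 at 24% = $21,960.00
Next $67,000 at 17% = $11,390.00
Remaining $36,542 at 13% = $4,750.46
Fee: $27,922.50 + $14,300.00 + $21,960.00 + $11,390.00 + $4,750.46 = $80,322.96

$80,322.96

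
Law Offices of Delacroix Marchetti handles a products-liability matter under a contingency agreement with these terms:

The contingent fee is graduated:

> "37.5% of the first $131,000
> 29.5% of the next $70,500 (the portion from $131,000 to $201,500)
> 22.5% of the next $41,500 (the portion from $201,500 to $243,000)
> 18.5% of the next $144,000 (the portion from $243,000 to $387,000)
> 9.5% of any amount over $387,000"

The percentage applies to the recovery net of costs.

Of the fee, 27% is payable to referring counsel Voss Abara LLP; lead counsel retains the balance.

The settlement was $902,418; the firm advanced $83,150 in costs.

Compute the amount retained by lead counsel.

$107,284.79

Fee base (net of costs): $902,418 − $83,150 = $819,268
First $131,000 at 37.5% = $49,125.00
Next $70,500 at 29.5% = $20,797.50
Next $41,500 at 22.5% = $9,337.50
Next $144,000 at 18.5% = $26,640.00
Remaining $432,268 at 9.5% = $41,065.46
Fee: $49,125.00 + $20,797.50 + $9,337.50 + $26,640.00 + $41,065.46 = $146,965.46
Referral share: 27% of $146,965.46 = $39,680.67; lead counsel retains $146,965.46 − $39,680.67 = $107,284.79.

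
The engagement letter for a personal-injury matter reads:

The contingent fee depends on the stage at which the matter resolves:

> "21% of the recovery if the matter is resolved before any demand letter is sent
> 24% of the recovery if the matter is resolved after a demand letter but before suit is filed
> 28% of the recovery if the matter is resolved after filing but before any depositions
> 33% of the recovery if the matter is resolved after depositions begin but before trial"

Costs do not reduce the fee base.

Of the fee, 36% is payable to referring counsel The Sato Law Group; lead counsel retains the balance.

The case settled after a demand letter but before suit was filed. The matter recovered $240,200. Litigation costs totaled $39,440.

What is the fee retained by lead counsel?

$36,894.72

Fee base is the gross recovery, $240,200; costs are reimbursed separately.
The matter settled after a demand letter but before suit was filed, so the 24% rate applies.
$240,200 × 24% = $57,648.00
Referral share: 36% of $57,648.00 = $20,753.28; lead counsel retains $57,648.00 − $20,753.28 = $36,894.72.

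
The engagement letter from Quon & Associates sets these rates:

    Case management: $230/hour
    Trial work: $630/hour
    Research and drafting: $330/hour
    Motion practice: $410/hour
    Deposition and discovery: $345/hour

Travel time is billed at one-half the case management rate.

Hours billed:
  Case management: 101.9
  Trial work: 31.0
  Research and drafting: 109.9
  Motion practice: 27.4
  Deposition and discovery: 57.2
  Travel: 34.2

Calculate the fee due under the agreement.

$114,135.00

Case management: 101.9 × $230 = $23,437.00
Trial work: 31.0 × $630 = $19,530.00
Research and drafting: 109.9 × $330 = $36,267.00
Motion practice: 27.4 × $410 = $11,234.00
Deposition and discovery: 57.2 × $345 = $19,734.00
Subtotal: $23,437.00 + $19,530.00 + $36,267.00 + $11,234.00 + $19,734.00 = $110,202.00
Travel: 34.2 × ($230 ÷ 2) = 34.2 × $115.00 = $3,933.00
Total: $110,202.00 + $3,933.00 = $114,135.00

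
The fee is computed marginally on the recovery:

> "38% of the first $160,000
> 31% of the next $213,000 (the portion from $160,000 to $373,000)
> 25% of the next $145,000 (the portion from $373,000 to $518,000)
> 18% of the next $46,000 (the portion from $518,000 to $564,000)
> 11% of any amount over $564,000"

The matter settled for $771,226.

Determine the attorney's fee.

$194,154.86

First $160,000 at 38% = $60,800.00
Next $213,000 at 31% = $66,030.00
Next $145,000 at 25% = $36,250.00
Next $46,000 at 18% = $8,280.00
Remaining $207,226 at 11% = $22,794.86
Fee: $60,800.00 + $66,030.00 + $36,250.00 + $8,280.00 + $22,794.86 = $194,154.86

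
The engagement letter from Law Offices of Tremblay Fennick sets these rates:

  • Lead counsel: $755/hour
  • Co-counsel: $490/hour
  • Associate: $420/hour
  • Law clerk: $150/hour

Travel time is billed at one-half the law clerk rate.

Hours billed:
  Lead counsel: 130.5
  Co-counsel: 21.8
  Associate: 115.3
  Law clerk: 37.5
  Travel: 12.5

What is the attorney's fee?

$164,198.00

Lead counsel: 130.5 × $755 = $98,527.50
Co-counsel: 21.8 × $490 = $10,682.00
Associate: 115.3 × $420 = $48,426.00
Law clerk: 37.5 × $150 = $5,625.00
Subtotal: $98,527.50 + $10,682.00 + $48,426.00 + $5,625.00 = $163,260.50
Travel: 12.5 × ($150 ÷ 2) = 12.5 × $75.00 = $937.50
Total: $163,260.50 + $937.50 = $164,198.00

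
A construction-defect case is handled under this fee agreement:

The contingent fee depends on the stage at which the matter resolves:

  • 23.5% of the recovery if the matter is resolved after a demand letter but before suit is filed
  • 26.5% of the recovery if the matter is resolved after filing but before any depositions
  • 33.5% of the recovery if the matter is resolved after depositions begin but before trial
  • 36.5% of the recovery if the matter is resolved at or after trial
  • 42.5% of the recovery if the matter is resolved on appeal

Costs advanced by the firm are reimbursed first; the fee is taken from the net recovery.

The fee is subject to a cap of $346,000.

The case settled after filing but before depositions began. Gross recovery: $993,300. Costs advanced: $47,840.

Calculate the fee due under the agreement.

Fee base (net of costs): $993,300 − $47,840 = $945,460
The matter settled after filing but before depositions began, so the 26.5% rate applies.
$945,460 × 26.5% = $250,546.90
$250,546.90 is under the $346,000 cap.

$250,546.90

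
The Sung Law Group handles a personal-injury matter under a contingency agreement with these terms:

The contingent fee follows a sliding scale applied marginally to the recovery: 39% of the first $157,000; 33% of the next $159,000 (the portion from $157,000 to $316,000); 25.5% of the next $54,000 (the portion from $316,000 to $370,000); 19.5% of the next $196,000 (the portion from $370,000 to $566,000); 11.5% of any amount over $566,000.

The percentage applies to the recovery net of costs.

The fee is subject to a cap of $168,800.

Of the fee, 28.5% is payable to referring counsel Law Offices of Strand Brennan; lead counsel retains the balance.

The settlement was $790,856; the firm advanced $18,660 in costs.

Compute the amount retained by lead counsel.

Fee base (net of costs): $790,856 − $18,660 = $772,196
First $157,000 at 39% = $61,230.00
Next $159,000 at 33% = $52,470.00
Next $54,000 at 25.5% = $13,770.00
Next $196,000 at 19.5% = $38,220.00
Remaining $206,196 at 11.5% = $23,712.54
Fee: $61,230.00 + $52,470.00 + $13,770.00 + $38,220.00 + $23,712.54 = $189,402.54
$189,402.54 exceeds the $168,800 cap, so the fee is capped at $168,800.00.
Referral share: 28.5% of $168,800.00 = $48,108.00; lead counsel retains $168,800.00 − $48,108.00 = $120,692.00.

$120,692.00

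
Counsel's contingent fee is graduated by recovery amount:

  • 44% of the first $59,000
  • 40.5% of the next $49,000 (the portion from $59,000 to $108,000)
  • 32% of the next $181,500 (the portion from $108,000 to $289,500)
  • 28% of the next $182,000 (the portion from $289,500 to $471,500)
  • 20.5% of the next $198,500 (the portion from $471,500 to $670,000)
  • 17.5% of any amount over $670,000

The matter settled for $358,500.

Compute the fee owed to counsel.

$123,205.00

First $59,000 at 44% = $25,960.00
Next $49,000 at 40.5% = $19,845.00
Next $181,500 at 32% = $58,080.00
Remaining $69,000 at 28% = $19,320.00
Fee: $25,960.00 + $19,845.00 + $58,080.00 + $19,320.00 = $123,205.00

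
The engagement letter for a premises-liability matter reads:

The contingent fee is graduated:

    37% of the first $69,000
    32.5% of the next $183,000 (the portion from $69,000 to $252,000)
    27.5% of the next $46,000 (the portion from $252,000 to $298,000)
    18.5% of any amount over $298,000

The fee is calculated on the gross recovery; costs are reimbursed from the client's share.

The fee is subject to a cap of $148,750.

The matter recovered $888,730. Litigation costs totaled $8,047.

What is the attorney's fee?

$148,750.00

Fee base is the gross recovery, $888,730; costs are reimbursed separately.
First $69,000 at 37% = $25,530.00
Next $183,000 at 32.5% = $59,475.00
Next $46,000 at 27.5% = $12,650.00
Remaining $590,730 at 18.5% = $109,285.05
Fee: $25,530.00 + $59,475.00 + $12,650.00 + $109,285.05 = $206,940.05
$206,940.05 exceeds the $148,750 cap, so the fee is capped at $148,750.00.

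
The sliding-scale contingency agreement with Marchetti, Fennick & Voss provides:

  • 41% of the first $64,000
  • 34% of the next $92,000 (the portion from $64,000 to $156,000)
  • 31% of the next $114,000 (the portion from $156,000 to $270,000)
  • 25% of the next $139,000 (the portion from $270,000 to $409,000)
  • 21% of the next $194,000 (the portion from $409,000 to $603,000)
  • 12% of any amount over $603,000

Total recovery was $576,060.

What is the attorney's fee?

$162,692.60

First $64,000 at 41% = $26,240.00
Next $92,000 at 34% = $31,280.00
Next $114,000 at 31% = $35,340.00
Next $139,000 at 25% = $34,750.00
Remaining $167,060 at 21% = $35,082.60
Fee: $26,240.00 + $31,280.00 + $35,340.00 + $34,750.00 + $35,082.60 = $162,692.60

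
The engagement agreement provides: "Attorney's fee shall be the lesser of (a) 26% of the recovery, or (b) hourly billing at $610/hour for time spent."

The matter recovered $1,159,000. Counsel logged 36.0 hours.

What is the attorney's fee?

$21,960.00

(a) 26% of $1,159,000 = $301,340.00
(b) 36.0 × $610 = $21,960.00
The lesser is (b): $21,960.00.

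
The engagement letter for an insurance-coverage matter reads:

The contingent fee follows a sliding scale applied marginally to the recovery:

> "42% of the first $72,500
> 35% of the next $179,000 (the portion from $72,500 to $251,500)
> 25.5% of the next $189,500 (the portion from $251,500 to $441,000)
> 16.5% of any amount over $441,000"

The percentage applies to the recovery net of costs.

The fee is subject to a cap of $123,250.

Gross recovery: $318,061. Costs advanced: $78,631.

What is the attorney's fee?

$88,875.50

Fee base (net of costs): $318,061 − $78,631 = $239,430
First $72,500 at 42% = $30,450.00
Remaining $166,930 at 35% = $58,425.50
Fee: $30,450.00 + $58,425.50 = $88,875.50
$88,875.50 is under the $123,250 cap.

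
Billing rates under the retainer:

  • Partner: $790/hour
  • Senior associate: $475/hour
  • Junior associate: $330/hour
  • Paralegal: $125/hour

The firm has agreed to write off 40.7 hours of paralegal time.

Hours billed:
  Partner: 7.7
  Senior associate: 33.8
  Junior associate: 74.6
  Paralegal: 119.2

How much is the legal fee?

$56,568.50

Partner: 7.7 × $790 = $6,083.00
Senior associate: 33.8 × $475 = $16,055.00
Junior associate: 74.6 × $330 = $24,618.00
Paralegal: 119.2 × $125 = $14,900.00
Subtotal: $61,656.00
Write-off: 40.7 × $125 = $5,087.50
Total: $61,656.00 − $5,087.50 = $56,568.50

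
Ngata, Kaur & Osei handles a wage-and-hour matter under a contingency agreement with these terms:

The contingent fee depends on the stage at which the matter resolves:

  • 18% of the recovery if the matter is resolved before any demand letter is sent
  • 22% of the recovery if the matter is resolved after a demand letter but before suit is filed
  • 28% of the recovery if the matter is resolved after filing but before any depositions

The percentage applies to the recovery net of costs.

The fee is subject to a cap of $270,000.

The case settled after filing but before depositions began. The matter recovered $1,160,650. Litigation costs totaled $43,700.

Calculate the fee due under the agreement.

$270,000.00

Fee base (net of costs): $1,160,650 − $43,700 = $1,116,950
The matter settled after filing but before depositions began, so the 28% rate applies.
$1,116,950 × 28% = $312,746.00
$312,746.00 exceeds the $270,000 cap, so the fee is capped at $270,000.00.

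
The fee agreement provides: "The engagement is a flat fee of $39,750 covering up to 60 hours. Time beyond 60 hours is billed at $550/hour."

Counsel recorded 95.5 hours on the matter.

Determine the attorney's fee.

Flat fee: $39,750.00
Excess hours: 95.5 − 60 = 35.5
Overrun: 35.5 × $550 = $19,525.00
Total: $39,750.00 + $19,525.00 = $59,275.00

$59,275.00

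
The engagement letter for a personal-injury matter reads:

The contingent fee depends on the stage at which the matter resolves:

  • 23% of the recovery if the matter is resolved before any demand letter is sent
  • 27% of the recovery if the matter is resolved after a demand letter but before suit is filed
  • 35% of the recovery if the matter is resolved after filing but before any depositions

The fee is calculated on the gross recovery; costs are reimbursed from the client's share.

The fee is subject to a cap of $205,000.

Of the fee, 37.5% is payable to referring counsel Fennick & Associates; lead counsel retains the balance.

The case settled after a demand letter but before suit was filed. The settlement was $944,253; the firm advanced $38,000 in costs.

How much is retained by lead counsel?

$128,125.00

Fee base is the gross recovery, $944,253; costs are reimbursed separately.
The matter settled after a demand letter but before suit was filed, so the 27% rate applies.
$944,253 × 27% = $254,948.31
$254,948.31 exceeds the $205,000 cap, so the fee is capped at $205,000.00.
Referral share: 37.5% of $205,000.00 = $76,875.00; lead counsel retains $205,000.00 − $76,875.00 = $128,125.00.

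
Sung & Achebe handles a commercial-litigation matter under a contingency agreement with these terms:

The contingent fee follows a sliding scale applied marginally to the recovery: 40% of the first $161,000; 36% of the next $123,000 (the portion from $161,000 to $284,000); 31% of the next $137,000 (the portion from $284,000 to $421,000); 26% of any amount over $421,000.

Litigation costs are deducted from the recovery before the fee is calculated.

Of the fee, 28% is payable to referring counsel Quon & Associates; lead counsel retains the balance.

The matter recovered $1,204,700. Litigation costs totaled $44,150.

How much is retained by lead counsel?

Fee base (net of costs): $1,204,700 − $44,150 = $1,160,550
First $161,000 at 40% = $64,400.00
Next $123,000 at 36% = $44,280.00
Next $137,000 at 31% = $42,470.00
Remaining $739,550 at 26% = $192,283.00
Fee: $64,400.00 + $44,280.00 + $42,470.00 + $192,283.00 = $343,433.00
Referral share: 28% of $343,433.00 = $96,161.24; lead counsel retains $343,433.00 − $96,161.24 = $247,271.76.

$247,271.76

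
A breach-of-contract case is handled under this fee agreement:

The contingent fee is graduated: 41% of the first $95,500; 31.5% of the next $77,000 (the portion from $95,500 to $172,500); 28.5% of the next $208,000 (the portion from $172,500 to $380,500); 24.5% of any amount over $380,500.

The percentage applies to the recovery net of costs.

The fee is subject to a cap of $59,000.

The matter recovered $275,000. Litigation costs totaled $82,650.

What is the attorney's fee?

Fee base (net of costs): $275,000 − $82,650 = $192,350
First $95,500 at 41% = $39,155.00
Next $77,000 at 31.5% = $24,255.00
Remaining $19,850 at 28.5% = $5,657.25
Fee: $39,155.00 + $24,255.00 + $5,657.25 = $69,067.25
$69,067.25 exceeds the $59,000 cap, so the fee is capped at $59,000.00.

$59,000.00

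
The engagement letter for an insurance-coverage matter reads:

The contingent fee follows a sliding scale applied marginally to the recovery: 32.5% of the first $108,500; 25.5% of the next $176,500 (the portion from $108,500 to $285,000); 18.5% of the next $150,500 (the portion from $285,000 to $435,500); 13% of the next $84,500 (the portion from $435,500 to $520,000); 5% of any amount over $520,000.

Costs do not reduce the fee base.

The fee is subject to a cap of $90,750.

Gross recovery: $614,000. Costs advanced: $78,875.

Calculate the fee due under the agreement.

$90,750.00

Fee base is the gross recovery, $614,000; costs are reimbursed separately.
First $108,500 at 32.5% = $35,262.50
Next $176,500 at 25.5% = $45,007.50
Next $150,500 at 18.5% = $27,842.50
Next $84,500 at 13% = $10,985.00
Remaining $94,000 at 5% = $4,700.00
Fee: $35,262.50 + $45,007.50 + $27,842.50 + $10,985.00 + $4,700.00 = $123,797.50
$123,797.50 exceeds the $90,750 cap, so the fee is capped at $90,750.00.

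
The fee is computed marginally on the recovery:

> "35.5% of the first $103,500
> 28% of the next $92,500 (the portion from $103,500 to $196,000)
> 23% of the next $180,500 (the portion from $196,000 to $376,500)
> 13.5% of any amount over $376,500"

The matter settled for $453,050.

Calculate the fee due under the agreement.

First $103,500 at 35.5% = $36,742.50
Next $92,500 at 28% = $25,900.00
Next $180,500 at 23% = $41,515.00
Remaining $76,550 at 13.5% = $10,334.25
Fee: $36,742.50 + $25,900.00 + $41,515.00 + $10,334.25 = $114,491.75

$114,491.75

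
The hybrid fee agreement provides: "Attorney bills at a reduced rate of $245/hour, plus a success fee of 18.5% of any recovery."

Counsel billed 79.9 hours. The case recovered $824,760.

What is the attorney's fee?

Hourly: 79.9 × $245 = $19,575.50
Success fee: 18.5% of $824,760 = $152,580.60
Total: $19,575.50 + $152,580.60 = $172,156.10

$172,156.10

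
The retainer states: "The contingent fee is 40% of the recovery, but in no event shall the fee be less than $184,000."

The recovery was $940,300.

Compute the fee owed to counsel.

$376,120.00

40% of $940,300 = $376,120.00
That exceeds the $184,000 minimum.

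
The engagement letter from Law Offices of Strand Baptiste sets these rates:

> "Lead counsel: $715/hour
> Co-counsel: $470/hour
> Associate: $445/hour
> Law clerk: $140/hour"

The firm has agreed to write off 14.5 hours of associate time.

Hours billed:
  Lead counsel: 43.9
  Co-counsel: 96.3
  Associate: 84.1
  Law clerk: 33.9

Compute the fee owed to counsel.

Lead counsel: 43.9 × $715 = $31,388.50
Co-counsel: 96.3 × $470 = $45,261.00
Associate: 84.1 × $445 = $37,424.50
Law clerk: 33.9 × $140 = $4,746.00
Subtotal: $118,820.00
Write-off: 14.5 × $445 = $6,452.50
Total: $118,820.00 − $6,452.50 = $112,367.50

$112,367.50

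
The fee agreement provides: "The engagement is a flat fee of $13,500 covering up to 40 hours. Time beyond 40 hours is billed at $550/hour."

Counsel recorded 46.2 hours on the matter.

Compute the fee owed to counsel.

$16,910.00

Flat fee: $13,500.00
Excess hours: 46.2 − 40 = 6.2
Overrun: 6.2 × $550 = $3,410.00
Total: $13,500.00 + $3,410.00 = $16,910.00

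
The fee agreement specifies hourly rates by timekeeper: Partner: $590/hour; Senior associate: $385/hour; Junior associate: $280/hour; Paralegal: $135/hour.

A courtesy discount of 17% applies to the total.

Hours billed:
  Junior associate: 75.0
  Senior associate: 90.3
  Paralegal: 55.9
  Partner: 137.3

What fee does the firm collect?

$119,784.77

Partner: 137.3 × $590 = $81,007.00
Senior associate: 90.3 × $385 = $34,765.50
Junior associate: 75.0 × $280 = $21,000.00
Paralegal: 55.9 × $135 = $7,546.50
Subtotal: $144,319.00
Less 17% discount: −$24,534.23
Total: $144,319.00 − $24,534.23 = $119,784.77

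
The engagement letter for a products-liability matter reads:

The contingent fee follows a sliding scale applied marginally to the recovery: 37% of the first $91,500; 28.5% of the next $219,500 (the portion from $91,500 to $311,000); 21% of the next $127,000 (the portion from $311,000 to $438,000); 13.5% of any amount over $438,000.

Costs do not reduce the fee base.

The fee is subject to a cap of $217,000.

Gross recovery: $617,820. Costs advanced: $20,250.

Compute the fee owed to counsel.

Fee base is the gross recovery, $617,820; costs are reimbursed separately.
First $91,500 at 37% = $33,855.00
Next $219,500 at 28.5% = $62,557.50
Next $127,000 at 21% = $26,670.00
Remaining $179,820 at 13.5% = $24,275.70
Fee: $33,855.00 + $62,557.50 + $26,670.00 + $24,275.70 = $147,358.20
$147,358.20 is under the $217,000 cap.

$147,358.20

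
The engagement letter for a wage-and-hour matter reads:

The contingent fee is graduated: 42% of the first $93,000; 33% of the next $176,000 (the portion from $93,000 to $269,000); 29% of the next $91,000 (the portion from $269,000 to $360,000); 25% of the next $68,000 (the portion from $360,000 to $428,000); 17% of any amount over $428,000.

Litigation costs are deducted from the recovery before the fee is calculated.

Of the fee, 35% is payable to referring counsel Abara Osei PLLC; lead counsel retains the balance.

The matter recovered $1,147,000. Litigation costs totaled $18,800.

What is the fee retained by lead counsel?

$168,716.60

Fee base (net of costs): $1,147,000 − $18,800 = $1,128,200
First $93,000 at 42% = $39,060.00
Next $176,000 at 33% = $58,080.00
Next $91,000 at 29% = $26,390.00
Next $68,000 at 25% = $17,000.00
Remaining $700,200 at 17% = $119,034.00
Fee: $39,060.00 + $58,080.00 + $26,390.00 + $17,000.00 + $119,034.00 = $259,564.00
Referral share: 35% of $259,564.00 = $90,847.40; lead counsel retains $259,564.00 − $90,847.40 = $168,716.60.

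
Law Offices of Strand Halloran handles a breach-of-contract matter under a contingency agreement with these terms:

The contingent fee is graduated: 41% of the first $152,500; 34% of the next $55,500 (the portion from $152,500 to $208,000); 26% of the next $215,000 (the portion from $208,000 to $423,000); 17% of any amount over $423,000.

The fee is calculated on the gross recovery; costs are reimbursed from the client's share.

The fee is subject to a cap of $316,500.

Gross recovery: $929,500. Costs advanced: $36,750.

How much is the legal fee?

$223,400.00

Fee base is the gross recovery, $929,500; costs are reimbursed separately.
First $152,500 at 41% = $62,525.00
Next $55,500 at 34% = $18,870.00
Next $215,000 at 26% = $55,900.00
Remaining $506,500 at 17% = $86,105.00
Fee: $62,525.00 + $18,870.00 + $55,900.00 + $86,105.00 = $223,400.00
$223,400.00 is under the $316,500 cap.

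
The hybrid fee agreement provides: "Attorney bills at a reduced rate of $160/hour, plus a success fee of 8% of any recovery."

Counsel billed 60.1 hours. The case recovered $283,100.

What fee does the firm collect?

Hourly: 60.1 × $160 = $9,616.00
Success fee: 8% of $283,100 = $22,648.00
Total: $9,616.00 + $22,648.00 = $32,264.00

$32,264.00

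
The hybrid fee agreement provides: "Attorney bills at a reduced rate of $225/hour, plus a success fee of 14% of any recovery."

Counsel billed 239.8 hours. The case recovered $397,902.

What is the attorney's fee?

Hourly: 239.8 × $225 = $53,955.00
Success fee: 14% of $397,902 = $55,706.28
Total: $53,955.00 + $55,706.28 = $109,661.28

$109,661.28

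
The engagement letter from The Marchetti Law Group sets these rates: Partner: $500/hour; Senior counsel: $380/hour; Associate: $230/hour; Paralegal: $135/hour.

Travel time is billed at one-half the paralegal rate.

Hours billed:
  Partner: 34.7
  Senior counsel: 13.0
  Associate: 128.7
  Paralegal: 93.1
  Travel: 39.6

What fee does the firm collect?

Partner: 34.7 × $500 = $17,350.00
Senior counsel: 13.0 × $380 = $4,940.00
Associate: 128.7 × $230 = $29,601.00
Paralegal: 93.1 × $135 = $12,568.50
Subtotal: $17,350.00 + $4,940.00 + $29,601.00 + $12,568.50 = $64,459.50
Travel: 39.6 × ($135 ÷ 2) = 39.6 × $67.50 = $2,673.00
Total: $64,459.50 + $2,673.00 = $67,132.50

$67,132.50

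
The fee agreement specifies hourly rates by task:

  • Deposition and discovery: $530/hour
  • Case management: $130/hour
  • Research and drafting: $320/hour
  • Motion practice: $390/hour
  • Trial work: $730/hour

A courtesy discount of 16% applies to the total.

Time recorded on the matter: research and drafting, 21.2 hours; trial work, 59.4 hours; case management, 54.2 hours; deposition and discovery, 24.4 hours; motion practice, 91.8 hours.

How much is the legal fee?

$88,977.84

Deposition and discovery: 24.4 × $530 = $12,932.00
Case management: 54.2 × $130 = $7,046.00
Research and drafting: 21.2 × $320 = $6,784.00
Motion practice: 91.8 × $390 = $35,802.00
Trial work: 59.4 × $730 = $43,362.00
Subtotal: $105,926.00
Less 16% discount: −$16,948.16
Total: $105,926.00 − $16,948.16 = $88,977.84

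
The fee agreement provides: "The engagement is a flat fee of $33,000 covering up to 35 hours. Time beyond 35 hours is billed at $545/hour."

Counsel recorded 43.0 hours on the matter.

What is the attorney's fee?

Flat fee: $33,000.00
Excess hours: 43.0 − 35 = 8.0
Overrun: 8.0 × $545 = $4,360.00
Total: $33,000.00 + $4,360.00 = $37,360.00

$37,360.00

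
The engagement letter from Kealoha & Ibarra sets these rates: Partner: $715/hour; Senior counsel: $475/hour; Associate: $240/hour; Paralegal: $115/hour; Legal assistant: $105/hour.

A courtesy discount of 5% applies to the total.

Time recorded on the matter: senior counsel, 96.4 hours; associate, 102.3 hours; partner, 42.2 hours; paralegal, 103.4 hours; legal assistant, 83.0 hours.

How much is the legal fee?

$115,064.95

Partner: 42.2 × $715 = $30,173.00
Senior counsel: 96.4 × $475 = $45,790.00
Associate: 102.3 × $240 = $24,552.00
Paralegal: 103.4 × $115 = $11,891.00
Legal assistant: 83.0 × $105 = $8,715.00
Subtotal: $121,121.00
Less 5% discount: −$6,056.05
Total: $121,121.00 − $6,056.05 = $115,064.95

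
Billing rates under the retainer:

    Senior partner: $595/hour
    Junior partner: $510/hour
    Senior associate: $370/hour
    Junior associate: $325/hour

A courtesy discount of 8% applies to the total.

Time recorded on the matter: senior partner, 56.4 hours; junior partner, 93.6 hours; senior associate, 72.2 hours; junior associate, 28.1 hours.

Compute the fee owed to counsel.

Senior partner: 56.4 × $595 = $33,558.00
Junior partner: 93.6 × $510 = $47,736.00
Senior associate: 72.2 × $370 = $26,714.00
Junior associate: 28.1 × $325 = $9,132.50
Subtotal: $117,140.50
Less 8% discount: −$9,371.24
Total: $117,140.50 − $9,371.24 = $107,769.26

$107,769.26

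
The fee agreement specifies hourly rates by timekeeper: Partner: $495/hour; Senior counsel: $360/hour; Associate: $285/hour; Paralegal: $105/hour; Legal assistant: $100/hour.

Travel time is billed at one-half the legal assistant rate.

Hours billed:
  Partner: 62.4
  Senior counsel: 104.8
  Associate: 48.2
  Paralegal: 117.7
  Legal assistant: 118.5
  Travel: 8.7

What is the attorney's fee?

$106,996.50

Partner: 62.4 × $495 = $30,888.00
Senior counsel: 104.8 × $360 = $37,728.00
Associate: 48.2 × $285 = $13,737.00
Paralegal: 117.7 × $105 = $12,358.50
Legal assistant: 118.5 × $100 = $11,850.00
Subtotal: $30,888.00 + $37,728.00 + $13,737.00 + $12,358.50 + $11,850.00 = $106,561.50
Travel: 8.7 × ($100 ÷ 2) = 8.7 × $50.00 = $435.00
Total: $106,561.50 + $435.00 = $106,996.50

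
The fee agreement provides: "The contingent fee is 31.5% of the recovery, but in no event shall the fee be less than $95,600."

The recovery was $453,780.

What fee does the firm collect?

31.5% of $453,780 = $142,940.70
That exceeds the $95,600 minimum.

$142,940.70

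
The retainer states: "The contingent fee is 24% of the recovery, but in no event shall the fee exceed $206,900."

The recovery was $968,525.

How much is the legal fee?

24% of $968,525 = $232,446.00
That exceeds the $206,900 cap, so the fee is capped at $206,900.

$206,900.00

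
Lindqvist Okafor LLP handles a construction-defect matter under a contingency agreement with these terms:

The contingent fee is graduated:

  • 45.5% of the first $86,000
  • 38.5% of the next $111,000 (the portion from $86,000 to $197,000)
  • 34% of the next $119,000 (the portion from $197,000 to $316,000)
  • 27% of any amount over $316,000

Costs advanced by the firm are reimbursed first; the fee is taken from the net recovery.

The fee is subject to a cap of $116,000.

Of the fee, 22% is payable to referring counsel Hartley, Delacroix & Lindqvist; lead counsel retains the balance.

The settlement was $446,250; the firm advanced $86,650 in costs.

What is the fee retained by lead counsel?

$90,480.00

Fee base (net of costs): $446,250 − $86,650 = $359,600
First $86,000 at 45.5% = $39,130.00
Next $111,000 at 38.5% = $42,735.00
Next $119,000 at 34% = $40,460.00
Remaining $43,600 at 27% = $11,772.00
Fee: $39,130.00 + $42,735.00 + $40,460.00 + $11,772.00 = $134,097.00
$134,097.00 exceeds the $116,000 cap, so the fee is capped at $116,000.00.
Referral share: 22% of $116,000.00 = $25,520.00; lead counsel retains $116,000.00 − $25,520.00 = $90,480.00.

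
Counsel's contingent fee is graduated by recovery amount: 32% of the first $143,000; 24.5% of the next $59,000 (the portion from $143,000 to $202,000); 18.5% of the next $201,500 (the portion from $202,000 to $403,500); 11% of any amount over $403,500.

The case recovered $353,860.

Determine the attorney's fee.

$88,309.10

First $143,000 at 32% = $45,760.00
Next $59,000 at 24.5% = $14,455.00
Remaining $151,860 at 18.5% = $28,094.10
Fee: $45,760.00 + $14,455.00 + $28,094.10 = $88,309.10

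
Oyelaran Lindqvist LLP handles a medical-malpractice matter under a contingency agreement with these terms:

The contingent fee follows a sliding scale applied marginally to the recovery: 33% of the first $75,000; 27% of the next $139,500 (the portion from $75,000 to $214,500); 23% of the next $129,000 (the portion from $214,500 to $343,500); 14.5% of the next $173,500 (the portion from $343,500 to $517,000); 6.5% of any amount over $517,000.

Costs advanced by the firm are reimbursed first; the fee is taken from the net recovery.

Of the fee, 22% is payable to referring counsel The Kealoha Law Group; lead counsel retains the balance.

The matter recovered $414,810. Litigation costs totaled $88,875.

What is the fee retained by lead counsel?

Fee base (net of costs): $414,810 − $88,875 = $325,935
First $75,000 at 33% = $24,750.00
Next $139,500 at 27% = $37,665.00
Remaining $111,435 at 23% = $25,630.05
Fee: $24,750.00 + $37,665.00 + $25,630.05 = $88,045.05
Referral share: 22% of $88,045.05 = $19,369.91; lead counsel retains $88,045.05 − $19,369.91 = $68,675.14.

$68,675.14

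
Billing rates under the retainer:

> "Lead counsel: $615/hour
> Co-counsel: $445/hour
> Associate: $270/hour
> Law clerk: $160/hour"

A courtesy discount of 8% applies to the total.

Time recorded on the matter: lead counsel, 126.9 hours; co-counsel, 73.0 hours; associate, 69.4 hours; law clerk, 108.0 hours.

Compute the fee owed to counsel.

Lead counsel: 126.9 × $615 = $78,043.50
Co-counsel: 73.0 × $445 = $32,485.00
Associate: 69.4 × $270 = $18,738.00
Law clerk: 108.0 × $160 = $17,280.00
Subtotal: $146,546.50
Less 8% discount: −$11,723.72
Total: $146,546.50 − $11,723.72 = $134,822.78

$134,822.78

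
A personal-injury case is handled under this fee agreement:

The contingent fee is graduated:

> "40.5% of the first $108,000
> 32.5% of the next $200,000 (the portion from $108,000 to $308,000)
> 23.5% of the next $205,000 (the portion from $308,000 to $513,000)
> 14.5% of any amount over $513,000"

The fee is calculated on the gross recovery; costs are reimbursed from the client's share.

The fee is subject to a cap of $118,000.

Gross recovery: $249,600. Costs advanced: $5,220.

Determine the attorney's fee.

$89,760.00

Fee base is the gross recovery, $249,600; costs are reimbursed separately.
First $108,000 at 40.5% = $43,740.00
Remaining $141,600 at 32.5% = $46,020.00
Fee: $43,740.00 + $46,020.00 = $89,760.00
$89,760.00 is under the $118,000 cap.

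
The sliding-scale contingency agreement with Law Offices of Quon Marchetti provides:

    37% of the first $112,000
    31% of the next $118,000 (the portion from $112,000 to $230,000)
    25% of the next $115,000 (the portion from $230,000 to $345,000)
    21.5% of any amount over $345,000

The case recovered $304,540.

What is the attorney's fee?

$96,655.00

First $112,000 at 37% = $41,440.00
Next $118,000 at 31% = $36,580.00
Remaining $74,540 at 25% = $18,635.00
Fee: $41,440.00 + $36,580.00 + $18,635.00 = $96,655.00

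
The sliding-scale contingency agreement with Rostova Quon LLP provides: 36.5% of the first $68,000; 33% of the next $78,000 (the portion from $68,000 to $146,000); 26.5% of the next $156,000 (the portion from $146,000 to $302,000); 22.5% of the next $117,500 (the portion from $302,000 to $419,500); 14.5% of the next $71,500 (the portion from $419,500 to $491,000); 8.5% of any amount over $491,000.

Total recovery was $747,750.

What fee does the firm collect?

First $68,000 at 36.5% = $24,820.00
Next $78,000 at 33% = $25,740.00
Next $156,000 at 26.5% = $41,340.00
Next $117,500 at 22.5% = $26,437.50
Next $71,500 at 14.5% = $10,367.50
Remaining $256,750 at 8.5% = $21,823.75
Fee: $24,820.00 + $25,740.00 + $41,340.00 + $26,437.50 + $10,367.50 + $21,823.75 = $150,528.75

$150,528.75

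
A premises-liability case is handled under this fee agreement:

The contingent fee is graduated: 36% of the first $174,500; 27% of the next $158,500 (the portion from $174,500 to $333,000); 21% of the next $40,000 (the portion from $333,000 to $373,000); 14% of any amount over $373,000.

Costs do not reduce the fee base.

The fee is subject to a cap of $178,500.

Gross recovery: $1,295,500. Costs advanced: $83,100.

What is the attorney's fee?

$178,500.00

Fee base is the gross recovery, $1,295,500; costs are reimbursed separately.
First $174,500 at 36% = $62,820.00
Next $158,500 at 27% = $42,795.00
Next $40,000 at 21% = $8,400.00
Remaining $922,500 at 14% = $129,150.00
Fee: $62,820.00 + $42,795.00 + $8,400.00 + $129,150.00 = $243,165.00
$243,165.00 exceeds the $178,500 cap, so the fee is capped at $178,500.00.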